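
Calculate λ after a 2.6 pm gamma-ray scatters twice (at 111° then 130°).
9.8817 pm

Apply Compton shift twice:

First scattering at θ₁ = 111°:
Δλ₁ = λ_C(1 - cos(111°))
Δλ₁ = 2.4263 × 1.3584
Δλ₁ = 3.2958 pm

After first scattering:
λ₁ = 2.6 + 3.2958 = 5.8958 pm

Second scattering at θ₂ = 130°:
Δλ₂ = λ_C(1 - cos(130°))
Δλ₂ = 2.4263 × 1.6428
Δλ₂ = 3.9859 pm

Final wavelength:
λ₂ = 5.8958 + 3.9859 = 9.8817 pm

Total shift: Δλ_total = 3.2958 + 3.9859 = 7.2817 pm

(Intermediate values are shown rounded; full precision is carried through to the final answer.)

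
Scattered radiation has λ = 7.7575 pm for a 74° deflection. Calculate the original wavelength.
6.0000 pm

From λ' = λ + Δλ, we have λ = λ' - Δλ

First calculate the Compton shift:
Δλ = λ_C(1 - cos θ)
Δλ = 2.4263 × (1 - cos(74°))
Δλ = 2.4263 × 0.7244
Δλ = 1.7575 pm

Initial wavelength:
λ = λ' - Δλ
λ = 7.7575 - 1.7575
λ = 6.0000 pm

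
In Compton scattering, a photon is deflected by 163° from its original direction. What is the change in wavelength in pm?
4.7466 pm

Using the Compton scattering formula:
Δλ = λ_C(1 - cos θ)

where λ_C = h/(m_e·c) ≈ 2.4263 pm is the Compton wavelength of an electron.

For θ = 163°:
cos(163°) = -0.9563
1 - cos(163°) = 1.9563

Δλ = 2.4263 × 1.9563
Δλ = 4.7466 pm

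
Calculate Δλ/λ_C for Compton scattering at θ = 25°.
0.0937 λ_C

The Compton shift formula is:
Δλ = λ_C(1 - cos θ)

Dividing both sides by λ_C:
Δλ/λ_C = 1 - cos θ

For θ = 25°:
Δλ/λ_C = 1 - cos(25°)
Δλ/λ_C = 1 - 0.9063
Δλ/λ_C = 0.0937

This means the shift is 0.0937 × λ_C = 0.2273 pm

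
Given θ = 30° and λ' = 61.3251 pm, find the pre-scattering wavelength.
61.0000 pm

From λ' = λ + Δλ, we have λ = λ' - Δλ

First calculate the Compton shift:
Δλ = λ_C(1 - cos θ)
Δλ = 2.4263 × (1 - cos(30°))
Δλ = 2.4263 × 0.1340
Δλ = 0.3251 pm

Initial wavelength:
λ = λ' - Δλ
λ = 61.3251 - 0.3251
λ = 61.0000 pm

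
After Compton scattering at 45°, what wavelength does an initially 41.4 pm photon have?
42.1106 pm

Using the Compton formula: λ' = λ + λ_C(1 − cos θ)

For θ = 45°, cos θ = √2/2 (exact) ≈ 0.7071, so:
1 − cos 45° = 1 − (√2/2) ≈ 0.2929

Δλ = λ_C × 0.2929 = 2.4263 × 0.2929 = 0.7106 pm

λ' = 41.4 + 0.7106 = 42.1106 pm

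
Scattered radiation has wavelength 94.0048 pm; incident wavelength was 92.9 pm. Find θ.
57.00°

First find the wavelength shift:
Δλ = λ' - λ = 94.0048 - 92.9 = 1.1048 pm

Using Δλ = λ_C(1 - cos θ), with λ_C = h/(m_e·c) ≈ 2.42631024 pm:
cos θ = 1 - Δλ/λ_C
cos θ = 1 - 1.1048/2.42631024
cos θ = 0.544658

θ = arccos(0.544658)
θ = 57.00°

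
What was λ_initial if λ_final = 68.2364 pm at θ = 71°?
66.6000 pm

From λ' = λ + Δλ, we have λ = λ' - Δλ

First calculate the Compton shift:
Δλ = λ_C(1 - cos θ)
Δλ = 2.4263 × (1 - cos(71°))
Δλ = 2.4263 × 0.6744
Δλ = 1.6364 pm

Initial wavelength:
λ = λ' - Δλ
λ = 68.2364 - 1.6364
λ = 66.6000 pm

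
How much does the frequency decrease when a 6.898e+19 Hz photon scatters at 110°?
2.955e+19 Hz (decrease)

Convert frequency to wavelength (c = 299792458 m/s):
λ₀ = c/f₀ = 299792458/6.898e+19 = 4.3460780e-12 m = 4.3461 pm

Calculate Compton shift:
Δλ = λ_C(1 - cos(110°)) = 3.2562 pm

Final wavelength:
λ' = λ₀ + Δλ = 4.3461 + 3.2562 = 7.6022 pm

Final frequency:
f' = c/λ' = 299792458/7.6022352e-12 = 3.9434778e+19 Hz

Frequency shift (decrease):
Δf = f₀ - f' = 6.898e+19 - 3.9434778e+19 = 2.955e+19 Hz

(Intermediate values are shown rounded; full precision is carried through to the final answer.)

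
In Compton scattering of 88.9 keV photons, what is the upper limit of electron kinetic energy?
22.9478 keV

Maximum energy transfer occurs at θ = 180° (backscattering).

Initial photon: E₀ = 88.9 keV → λ₀ = 13.9465 pm

Maximum Compton shift (at 180°):
Δλ_max = 2λ_C = 2 × 2.4263 = 4.8526 pm

Final wavelength:
λ' = 13.9465 + 4.8526 = 18.7991 pm

Minimum photon energy (maximum energy to electron):
E'_min = hc/λ' = 65.9522 keV

Maximum electron kinetic energy:
K_max = E₀ - E'_min = 88.9000 - 65.9522 = 22.9478 keV

(Intermediate values are shown rounded; full precision is carried through to the final answer.)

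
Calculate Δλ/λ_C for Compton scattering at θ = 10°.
0.0152 λ_C

The Compton shift formula is:
Δλ = λ_C(1 - cos θ)

Dividing both sides by λ_C:
Δλ/λ_C = 1 - cos θ

For θ = 10°:
Δλ/λ_C = 1 - cos(10°)
Δλ/λ_C = 1 - 0.9848
Δλ/λ_C = 0.0152

This means the shift is 0.0152 × λ_C = 0.0369 pm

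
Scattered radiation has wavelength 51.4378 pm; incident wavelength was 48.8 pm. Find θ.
95.00°

First find the wavelength shift:
Δλ = λ' - λ = 51.4378 - 48.8 = 2.6378 pm

Using Δλ = λ_C(1 - cos θ), with λ_C = h/(m_e·c) ≈ 2.42631024 pm:
cos θ = 1 - Δλ/λ_C
cos θ = 1 - 2.6378/2.42631024
cos θ = -0.087165

θ = arccos(-0.087165)
θ = 95.00°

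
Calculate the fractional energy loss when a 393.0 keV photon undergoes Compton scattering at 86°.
0.4171 (or 41.71%)

Calculate initial and final photon energies:

Initial: E₀ = 393.0 keV → λ₀ = 3.1548 pm
Compton shift: Δλ = 2.2571 pm
Final wavelength: λ' = 5.4119 pm
Final energy: E' = 229.0966 keV

Fractional energy loss:
(E₀ - E')/E₀ = (393.0000 - 229.0966)/393.0000
= 163.9034/393.0000
= 0.4171
= 41.71%

(Intermediate values are shown rounded; full precision is carried through to the final answer.)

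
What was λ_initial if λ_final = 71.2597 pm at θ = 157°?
66.6000 pm

From λ' = λ + Δλ, we have λ = λ' - Δλ

First calculate the Compton shift:
Δλ = λ_C(1 - cos θ)
Δλ = 2.4263 × (1 - cos(157°))
Δλ = 2.4263 × 1.9205
Δλ = 4.6597 pm

Initial wavelength:
λ = λ' - Δλ
λ = 71.2597 - 4.6597
λ = 66.6000 pm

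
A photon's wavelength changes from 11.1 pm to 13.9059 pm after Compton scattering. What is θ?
99.00°

First find the wavelength shift:
Δλ = λ' - λ = 13.9059 - 11.1 = 2.8059 pm

Using Δλ = λ_C(1 - cos θ), with λ_C = h/(m_e·c) ≈ 2.42631024 pm:
cos θ = 1 - Δλ/λ_C
cos θ = 1 - 2.8059/2.42631024
cos θ = -0.156447

θ = arccos(-0.156447)
θ = 99.00°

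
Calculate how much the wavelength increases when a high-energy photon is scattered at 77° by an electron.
1.8805 pm

Using the Compton scattering formula:
Δλ = λ_C(1 - cos θ)

where λ_C = h/(m_e·c) ≈ 2.4263 pm is the Compton wavelength of an electron.

For θ = 77°:
cos(77°) = 0.2250
1 - cos(77°) = 0.7750

Δλ = 2.4263 × 0.7750
Δλ = 1.8805 pm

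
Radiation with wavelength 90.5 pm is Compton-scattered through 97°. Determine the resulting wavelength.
93.2220 pm

Using the Compton scattering formula:
λ' = λ + Δλ = λ + λ_C(1 - cos θ)

Given:
- Initial wavelength λ = 90.5 pm
- Scattering angle θ = 97°
- Compton wavelength λ_C ≈ 2.4263 pm

Calculate the shift:
Δλ = 2.4263 × (1 - cos(97°))
Δλ = 2.4263 × 1.1219
Δλ = 2.7220 pm

Final wavelength:
λ' = 90.5 + 2.7220 = 93.2220 pm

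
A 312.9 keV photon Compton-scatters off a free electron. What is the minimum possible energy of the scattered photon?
140.6507 keV (at θ = 180°)

The scattered photon has minimum energy when its wavelength is maximum, i.e., when the Compton shift Δλ = λ_C(1 − cos θ) is maximum. This occurs at θ = 180° (backscattering), giving Δλ_max = 2λ_C = 4.8526 pm.

Initial wavelength: λ₀ = hc/E₀ = 3.9624 pm
Maximum final wavelength: λ'_max = λ₀ + 2λ_C = 3.9624 + 4.8526 = 8.8150 pm
Minimum final energy: E'_min = hc/λ'_max = 140.6507 keV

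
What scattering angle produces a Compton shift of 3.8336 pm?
125.45°

From the Compton formula Δλ = λ_C(1 - cos θ), we can solve for θ:

cos θ = 1 - Δλ/λ_C

Given:
- Δλ = 3.8336 pm
- λ_C = h/(m_e·c) ≈ 2.42631024 pm

cos θ = 1 - 3.8336/2.42631024
cos θ = 1 - 1.580012
cos θ = -0.580012

θ = arccos(-0.580012)
θ = 125.45°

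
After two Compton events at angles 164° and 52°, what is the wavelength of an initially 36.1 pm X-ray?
41.7912 pm

Apply Compton shift twice:

First scattering at θ₁ = 164°:
Δλ₁ = λ_C(1 - cos(164°))
Δλ₁ = 2.4263 × 1.9613
Δλ₁ = 4.7586 pm

After first scattering:
λ₁ = 36.1 + 4.7586 = 40.8586 pm

Second scattering at θ₂ = 52°:
Δλ₂ = λ_C(1 - cos(52°))
Δλ₂ = 2.4263 × 0.3843
Δλ₂ = 0.9325 pm

Final wavelength:
λ₂ = 40.8586 + 0.9325 = 41.7912 pm

Total shift: Δλ_total = 4.7586 + 0.9325 = 5.6912 pm

(Intermediate values are shown rounded; full precision is carried through to the final answer.)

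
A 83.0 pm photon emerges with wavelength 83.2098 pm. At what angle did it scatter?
24.00°

First find the wavelength shift:
Δλ = λ' - λ = 83.2098 - 83.0 = 0.2098 pm

Using Δλ = λ_C(1 - cos θ), with λ_C = h/(m_e·c) ≈ 2.42631024 pm:
cos θ = 1 - Δλ/λ_C
cos θ = 1 - 0.2098/2.42631024
cos θ = 0.913531

θ = arccos(0.913531)
θ = 24.00°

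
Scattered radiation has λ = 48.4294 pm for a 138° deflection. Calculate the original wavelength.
44.2000 pm

From λ' = λ + Δλ, we have λ = λ' - Δλ

First calculate the Compton shift:
Δλ = λ_C(1 - cos θ)
Δλ = 2.4263 × (1 - cos(138°))
Δλ = 2.4263 × 1.7431
Δλ = 4.2294 pm

Initial wavelength:
λ = λ' - Δλ
λ = 48.4294 - 4.2294
λ = 44.2000 pm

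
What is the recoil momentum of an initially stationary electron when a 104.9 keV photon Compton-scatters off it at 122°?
8.6590e-23 kg·m/s

The electron is initially at rest, so by conservation of momentum:
p⃗_e = p⃗₀ − p⃗'  (incident photon momentum minus scattered photon momentum)

Photon momentum magnitudes (p = h/λ = E/c):
λ₀ = hc/E₀ = 11.8193 pm → p₀ = h/λ₀ = 5.6062e-23 kg·m/s
Δλ = λ_C(1 − cos 122°) = 3.7121 pm
λ' = 15.5313 pm → p' = h/λ' = 4.2663e-23 kg·m/s

The scattered photon makes angle θ = 122° with the incident direction, so by the law of cosines:
|p⃗_e|² = p₀² + p'² − 2p₀p'cos θ
|p⃗_e|² = (5.6062e-23)² + (4.2663e-23)² − 2·5.6062e-23·4.2663e-23·cos(122°)
|p⃗_e| = 8.6590e-23 kg·m/s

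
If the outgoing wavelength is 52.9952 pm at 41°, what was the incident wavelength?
52.4000 pm

From λ' = λ + Δλ, we have λ = λ' - Δλ

First calculate the Compton shift:
Δλ = λ_C(1 - cos θ)
Δλ = 2.4263 × (1 - cos(41°))
Δλ = 2.4263 × 0.2453
Δλ = 0.5952 pm

Initial wavelength:
λ = λ' - Δλ
λ = 52.9952 - 0.5952
λ = 52.4000 pm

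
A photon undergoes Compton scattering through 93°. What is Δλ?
2.5533 pm

Using the Compton scattering formula:
Δλ = λ_C(1 - cos θ)

where λ_C = h/(m_e·c) ≈ 2.4263 pm is the Compton wavelength of an electron.

For θ = 93°:
cos(93°) = -0.0523
1 - cos(93°) = 1.0523

Δλ = 2.4263 × 1.0523
Δλ = 2.5533 pm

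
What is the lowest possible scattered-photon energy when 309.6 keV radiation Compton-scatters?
139.9800 keV (at θ = 180°)

The scattered photon has minimum energy when its wavelength is maximum, i.e., when the Compton shift Δλ = λ_C(1 − cos θ) is maximum. This occurs at θ = 180° (backscattering), giving Δλ_max = 2λ_C = 4.8526 pm.

Initial wavelength: λ₀ = hc/E₀ = 4.0047 pm
Maximum final wavelength: λ'_max = λ₀ + 2λ_C = 4.0047 + 4.8526 = 8.8573 pm
Minimum final energy: E'_min = hc/λ'_max = 139.9800 keV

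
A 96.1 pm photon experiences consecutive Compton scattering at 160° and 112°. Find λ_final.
104.1415 pm

Apply Compton shift twice:

First scattering at θ₁ = 160°:
Δλ₁ = λ_C(1 - cos(160°))
Δλ₁ = 2.4263 × 1.9397
Δλ₁ = 4.7063 pm

After first scattering:
λ₁ = 96.1 + 4.7063 = 100.8063 pm

Second scattering at θ₂ = 112°:
Δλ₂ = λ_C(1 - cos(112°))
Δλ₂ = 2.4263 × 1.3746
Δλ₂ = 3.3352 pm

Final wavelength:
λ₂ = 100.8063 + 3.3352 = 104.1415 pm

Total shift: Δλ_total = 4.7063 + 3.3352 = 8.0415 pm

(Intermediate values are shown rounded; full precision is carried through to the final answer.)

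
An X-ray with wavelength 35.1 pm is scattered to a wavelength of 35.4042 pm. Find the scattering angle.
29.00°

First find the wavelength shift:
Δλ = λ' - λ = 35.4042 - 35.1 = 0.3042 pm

Using Δλ = λ_C(1 - cos θ), with λ_C = h/(m_e·c) ≈ 2.42631024 pm:
cos θ = 1 - Δλ/λ_C
cos θ = 1 - 0.3042/2.42631024
cos θ = 0.874624

θ = arccos(0.874624)
θ = 29.00°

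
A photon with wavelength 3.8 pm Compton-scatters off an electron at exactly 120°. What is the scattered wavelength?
7.4395 pm

Using the Compton formula: λ' = λ + λ_C(1 − cos θ)

For θ = 120°, cos θ = -1/2 (exact) = -0.5000, so:
1 − cos 120° = 1 − (-1/2) = 1.5000

Δλ = λ_C × 1.5000 = 2.4263 × 1.5000 = 3.6395 pm

λ' = 3.8 + 3.6395 = 7.4395 pm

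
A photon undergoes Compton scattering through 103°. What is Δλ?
2.9721 pm

Using the Compton scattering formula:
Δλ = λ_C(1 - cos θ)

where λ_C = h/(m_e·c) ≈ 2.4263 pm is the Compton wavelength of an electron.

For θ = 103°:
cos(103°) = -0.2250
1 - cos(103°) = 1.2250

Δλ = 2.4263 × 1.2250
Δλ = 2.9721 pm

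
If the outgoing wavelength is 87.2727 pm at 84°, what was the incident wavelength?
85.1000 pm

From λ' = λ + Δλ, we have λ = λ' - Δλ

First calculate the Compton shift:
Δλ = λ_C(1 - cos θ)
Δλ = 2.4263 × (1 - cos(84°))
Δλ = 2.4263 × 0.8955
Δλ = 2.1727 pm

Initial wavelength:
λ = λ' - Δλ
λ = 87.2727 - 2.1727
λ = 85.1000 pm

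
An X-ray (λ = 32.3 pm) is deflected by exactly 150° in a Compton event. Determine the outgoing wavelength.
36.8276 pm

Using the Compton formula: λ' = λ + λ_C(1 − cos θ)

For θ = 150°, cos θ = -√3/2 (exact) ≈ -0.8660, so:
1 − cos 150° = 1 − (-√3/2) ≈ 1.8660

Δλ = λ_C × 1.8660 = 2.4263 × 1.8660 = 4.5276 pm

λ' = 32.3 + 4.5276 = 36.8276 pm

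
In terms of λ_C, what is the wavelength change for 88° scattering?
0.9651 λ_C

The Compton shift formula is:
Δλ = λ_C(1 - cos θ)

Dividing both sides by λ_C:
Δλ/λ_C = 1 - cos θ

For θ = 88°:
Δλ/λ_C = 1 - cos(88°)
Δλ/λ_C = 1 - 0.0349
Δλ/λ_C = 0.9651

This means the shift is 0.9651 × λ_C = 2.3416 pm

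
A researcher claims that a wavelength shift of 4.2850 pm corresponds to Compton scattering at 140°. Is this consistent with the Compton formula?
Yes, consistent

Calculate the expected shift for θ = 140°:

Δλ_expected = λ_C(1 - cos(140°))
Δλ_expected = 2.4263 × (1 - cos(140°))
Δλ_expected = 2.4263 × 1.7660
Δλ_expected = 4.2850 pm

Given shift: 4.2850 pm
Expected shift: 4.2850 pm
Difference: 0.0000 pm

The values match. This is consistent with Compton scattering at the stated angle.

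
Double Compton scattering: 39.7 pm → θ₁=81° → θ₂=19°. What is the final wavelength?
41.8789 pm

Apply Compton shift twice:

First scattering at θ₁ = 81°:
Δλ₁ = λ_C(1 - cos(81°))
Δλ₁ = 2.4263 × 0.8436
Δλ₁ = 2.0468 pm

After first scattering:
λ₁ = 39.7 + 2.0468 = 41.7468 pm

Second scattering at θ₂ = 19°:
Δλ₂ = λ_C(1 - cos(19°))
Δλ₂ = 2.4263 × 0.0545
Δλ₂ = 0.1322 pm

Final wavelength:
λ₂ = 41.7468 + 0.1322 = 41.8789 pm

Total shift: Δλ_total = 2.0468 + 0.1322 = 2.1789 pm

(Intermediate values are shown rounded; full precision is carried through to the final answer.)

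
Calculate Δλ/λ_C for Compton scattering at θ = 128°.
1.6157 λ_C

The Compton shift formula is:
Δλ = λ_C(1 - cos θ)

Dividing both sides by λ_C:
Δλ/λ_C = 1 - cos θ

For θ = 128°:
Δλ/λ_C = 1 - cos(128°)
Δλ/λ_C = 1 - -0.6157
Δλ/λ_C = 1.6157

This means the shift is 1.6157 × λ_C = 3.9201 pm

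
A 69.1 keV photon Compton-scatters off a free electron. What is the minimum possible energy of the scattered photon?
54.3901 keV (at θ = 180°)

The scattered photon has minimum energy when its wavelength is maximum, i.e., when the Compton shift Δλ = λ_C(1 − cos θ) is maximum. This occurs at θ = 180° (backscattering), giving Δλ_max = 2λ_C = 4.8526 pm.

Initial wavelength: λ₀ = hc/E₀ = 17.9427 pm
Maximum final wavelength: λ'_max = λ₀ + 2λ_C = 17.9427 + 4.8526 = 22.7953 pm
Minimum final energy: E'_min = hc/λ'_max = 54.3901 keV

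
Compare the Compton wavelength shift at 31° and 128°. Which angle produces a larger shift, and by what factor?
128° produces the larger shift by a factor of 11.312

Calculate both shifts using Δλ = λ_C(1 - cos θ):

For θ₁ = 31°:
Δλ₁ = 2.4263 × (1 - cos(31°))
Δλ₁ = 2.4263 × 0.1428
Δλ₁ = 0.3466 pm

For θ₂ = 128°:
Δλ₂ = 2.4263 × (1 - cos(128°))
Δλ₂ = 2.4263 × 1.6157
Δλ₂ = 3.9201 pm

The 128° angle produces the larger shift.
Ratio: 3.9201/0.3466 = 11.312

(Intermediate values are shown rounded; full precision is carried through to the final answer.)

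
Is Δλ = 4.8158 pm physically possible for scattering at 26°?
No, inconsistent

Calculate the expected shift for θ = 26°:

Δλ_expected = λ_C(1 - cos(26°))
Δλ_expected = 2.4263 × (1 - cos(26°))
Δλ_expected = 2.4263 × 0.1012
Δλ_expected = 0.2456 pm

Given shift: 4.8158 pm
Expected shift: 0.2456 pm
Difference: 4.5702 pm

The values do not match. The given shift corresponds to θ ≈ 170.0°, not 26°.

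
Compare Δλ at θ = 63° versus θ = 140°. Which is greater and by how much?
140° produces the larger shift by a factor of 3.234

Calculate both shifts using Δλ = λ_C(1 - cos θ):

For θ₁ = 63°:
Δλ₁ = 2.4263 × (1 - cos(63°))
Δλ₁ = 2.4263 × 0.5460
Δλ₁ = 1.3248 pm

For θ₂ = 140°:
Δλ₂ = 2.4263 × (1 - cos(140°))
Δλ₂ = 2.4263 × 1.7660
Δλ₂ = 4.2850 pm

The 140° angle produces the larger shift.
Ratio: 4.2850/1.3248 = 3.234

(Intermediate values are shown rounded; full precision is carried through to the final answer.)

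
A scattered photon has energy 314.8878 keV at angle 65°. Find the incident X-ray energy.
488.8000 keV

Convert final energy to wavelength (hc ≈ 1239.842 keV·pm):
λ' = hc/E' = 1239.842 / 314.8878 = 3.9374 pm

Calculate the Compton shift:
Δλ = λ_C(1 - cos(65°))
Δλ = 2.4263 × (1 - cos(65°))
Δλ = 1.4009 pm

Initial wavelength:
λ = λ' - Δλ = 3.9374 - 1.4009 = 2.5365 pm

Initial energy:
E = hc/λ = 1239.842 / 2.5365 = 488.8000 keV

(Intermediate values are shown rounded; full precision is carried through to the final answer.)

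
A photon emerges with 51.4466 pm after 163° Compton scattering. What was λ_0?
46.7000 pm

From λ' = λ + Δλ, we have λ = λ' - Δλ

First calculate the Compton shift:
Δλ = λ_C(1 - cos θ)
Δλ = 2.4263 × (1 - cos(163°))
Δλ = 2.4263 × 1.9563
Δλ = 4.7466 pm

Initial wavelength:
λ = λ' - Δλ
λ = 51.4466 - 4.7466
λ = 46.7000 pm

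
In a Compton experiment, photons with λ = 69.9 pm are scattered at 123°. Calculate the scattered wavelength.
73.6478 pm

Using the Compton scattering formula:
λ' = λ + Δλ = λ + λ_C(1 - cos θ)

Given:
- Initial wavelength λ = 69.9 pm
- Scattering angle θ = 123°
- Compton wavelength λ_C ≈ 2.4263 pm

Calculate the shift:
Δλ = 2.4263 × (1 - cos(123°))
Δλ = 2.4263 × 1.5446
Δλ = 3.7478 pm

Final wavelength:
λ' = 69.9 + 3.7478 = 73.6478 pm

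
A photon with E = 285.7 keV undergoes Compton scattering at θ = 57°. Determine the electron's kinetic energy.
57.9767 keV

By energy conservation: K_e = E_initial - E_final

First find the scattered photon energy:
Initial wavelength: λ = hc/E = 4.3397 pm
Compton shift: Δλ = λ_C(1 - cos(57°)) = 1.1048 pm
Final wavelength: λ' = 4.3397 + 1.1048 = 5.4445 pm
Final photon energy: E' = hc/λ' = 227.7233 keV

Electron kinetic energy:
K_e = E - E' = 285.7000 - 227.7233 = 57.9767 keV

(Intermediate values are shown rounded; full precision is carried through to the final answer.)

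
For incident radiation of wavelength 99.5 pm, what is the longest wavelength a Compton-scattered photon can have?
104.3526 pm (at θ = 180°)

The Compton shift is Δλ = λ_C(1 − cos θ).

Since cos θ ranges from −1 to 1, the factor (1 − cos θ) ranges from 0 to 2; the maximum shift occurs at θ = 180° (backscattering):
Δλ_max = 2λ_C = 2 × 2.4263 pm = 4.8526 pm

Maximum scattered wavelength:
λ'_max = λ₀ + Δλ_max = 99.5 + 4.8526 = 104.3526 pm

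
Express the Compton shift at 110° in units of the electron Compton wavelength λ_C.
1.3420 λ_C

The Compton shift formula is:
Δλ = λ_C(1 - cos θ)

Dividing both sides by λ_C:
Δλ/λ_C = 1 - cos θ

For θ = 110°:
Δλ/λ_C = 1 - cos(110°)
Δλ/λ_C = 1 - -0.3420
Δλ/λ_C = 1.3420

This means the shift is 1.3420 × λ_C = 3.2562 pm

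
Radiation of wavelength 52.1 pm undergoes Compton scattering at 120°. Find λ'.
55.7395 pm

Using the Compton formula: λ' = λ + λ_C(1 − cos θ)

For θ = 120°, cos θ = -1/2 (exact) = -0.5000, so:
1 − cos 120° = 1 − (-1/2) = 1.5000

Δλ = λ_C × 1.5000 = 2.4263 × 1.5000 = 3.6395 pm

λ' = 52.1 + 3.6395 = 55.7395 pm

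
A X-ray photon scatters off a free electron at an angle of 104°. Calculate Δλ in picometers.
3.0133 pm

Using the Compton scattering formula:
Δλ = λ_C(1 - cos θ)

where λ_C = h/(m_e·c) ≈ 2.4263 pm is the Compton wavelength of an electron.

For θ = 104°:
cos(104°) = -0.2419
1 - cos(104°) = 1.2419

Δλ = 2.4263 × 1.2419
Δλ = 3.0133 pm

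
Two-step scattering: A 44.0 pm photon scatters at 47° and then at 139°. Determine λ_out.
49.0290 pm

Apply Compton shift twice:

First scattering at θ₁ = 47°:
Δλ₁ = λ_C(1 - cos(47°))
Δλ₁ = 2.4263 × 0.3180
Δλ₁ = 0.7716 pm

After first scattering:
λ₁ = 44.0 + 0.7716 = 44.7716 pm

Second scattering at θ₂ = 139°:
Δλ₂ = λ_C(1 - cos(139°))
Δλ₂ = 2.4263 × 1.7547
Δλ₂ = 4.2575 pm

Final wavelength:
λ₂ = 44.7716 + 4.2575 = 49.0290 pm

Total shift: Δλ_total = 0.7716 + 4.2575 = 5.0290 pm

(Intermediate values are shown rounded; full precision is carried through to the final answer.)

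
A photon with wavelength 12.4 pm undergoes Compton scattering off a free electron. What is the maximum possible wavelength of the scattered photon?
17.2526 pm (at θ = 180°)

The Compton shift is Δλ = λ_C(1 − cos θ).

Since cos θ ranges from −1 to 1, the factor (1 − cos θ) ranges from 0 to 2; the maximum shift occurs at θ = 180° (backscattering):
Δλ_max = 2λ_C = 2 × 2.4263 pm = 4.8526 pm

Maximum scattered wavelength:
λ'_max = λ₀ + Δλ_max = 12.4 + 4.8526 = 17.2526 pm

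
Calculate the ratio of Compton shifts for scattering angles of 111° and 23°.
111° produces the larger shift by a factor of 17.087

Calculate both shifts using Δλ = λ_C(1 - cos θ):

For θ₁ = 23°:
Δλ₁ = 2.4263 × (1 - cos(23°))
Δλ₁ = 2.4263 × 0.0795
Δλ₁ = 0.1929 pm

For θ₂ = 111°:
Δλ₂ = 2.4263 × (1 - cos(111°))
Δλ₂ = 2.4263 × 1.3584
Δλ₂ = 3.2958 pm

The 111° angle produces the larger shift.
Ratio: 3.2958/0.1929 = 17.087

(Intermediate values are shown rounded; full precision is carried through to the final answer.)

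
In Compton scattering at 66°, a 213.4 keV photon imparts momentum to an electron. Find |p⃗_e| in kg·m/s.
1.1350e-22 kg·m/s

The electron is initially at rest, so by conservation of momentum:
p⃗_e = p⃗₀ − p⃗'  (incident photon momentum minus scattered photon momentum)

Photon momentum magnitudes (p = h/λ = E/c):
λ₀ = hc/E₀ = 5.8099 pm → p₀ = h/λ₀ = 1.1405e-22 kg·m/s
Δλ = λ_C(1 − cos 66°) = 1.4394 pm
λ' = 7.2494 pm → p' = h/λ' = 9.1402e-23 kg·m/s

The scattered photon makes angle θ = 66° with the incident direction, so by the law of cosines:
|p⃗_e|² = p₀² + p'² − 2p₀p'cos θ
|p⃗_e|² = (1.1405e-22)² + (9.1402e-23)² − 2·1.1405e-22·9.1402e-23·cos(66°)
|p⃗_e| = 1.1350e-22 kg·m/s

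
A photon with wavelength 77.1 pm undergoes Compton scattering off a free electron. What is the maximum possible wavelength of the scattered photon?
81.9526 pm (at θ = 180°)

The Compton shift is Δλ = λ_C(1 − cos θ).

Since cos θ ranges from −1 to 1, the factor (1 − cos θ) ranges from 0 to 2; the maximum shift occurs at θ = 180° (backscattering):
Δλ_max = 2λ_C = 2 × 2.4263 pm = 4.8526 pm

Maximum scattered wavelength:
λ'_max = λ₀ + Δλ_max = 77.1 + 4.8526 = 81.9526 pm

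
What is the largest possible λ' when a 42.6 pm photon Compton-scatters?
47.4526 pm (at θ = 180°)

The Compton shift is Δλ = λ_C(1 − cos θ).

Since cos θ ranges from −1 to 1, the factor (1 − cos θ) ranges from 0 to 2; the maximum shift occurs at θ = 180° (backscattering):
Δλ_max = 2λ_C = 2 × 2.4263 pm = 4.8526 pm

Maximum scattered wavelength:
λ'_max = λ₀ + Δλ_max = 42.6 + 4.8526 = 47.4526 pm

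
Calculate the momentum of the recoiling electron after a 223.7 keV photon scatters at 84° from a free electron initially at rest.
1.3972e-22 kg·m/s

The electron is initially at rest, so by conservation of momentum:
p⃗_e = p⃗₀ − p⃗'  (incident photon momentum minus scattered photon momentum)

Photon momentum magnitudes (p = h/λ = E/c):
λ₀ = hc/E₀ = 5.5424 pm → p₀ = h/λ₀ = 1.1955e-22 kg·m/s
Δλ = λ_C(1 − cos 84°) = 2.1727 pm
λ' = 7.7151 pm → p' = h/λ' = 8.5884e-23 kg·m/s

The scattered photon makes angle θ = 84° with the incident direction, so by the law of cosines:
|p⃗_e|² = p₀² + p'² − 2p₀p'cos θ
|p⃗_e|² = (1.1955e-22)² + (8.5884e-23)² − 2·1.1955e-22·8.5884e-23·cos(84°)
|p⃗_e| = 1.3972e-22 kg·m/s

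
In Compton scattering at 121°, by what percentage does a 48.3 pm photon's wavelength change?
7.6107%

Calculate the Compton shift:
Δλ = λ_C(1 - cos(121°))
Δλ = 2.4263 × (1 - cos(121°))
Δλ = 2.4263 × 1.5150
Δλ = 3.6760 pm

Percentage change:
(Δλ/λ₀) × 100 = (3.6760/48.3) × 100
= 7.6107%

(Intermediate values are shown rounded; full precision is carried through to the final answer.)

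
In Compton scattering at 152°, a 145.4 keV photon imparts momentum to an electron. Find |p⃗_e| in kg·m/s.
1.2466e-22 kg·m/s

The electron is initially at rest, so by conservation of momentum:
p⃗_e = p⃗₀ − p⃗'  (incident photon momentum minus scattered photon momentum)

Photon momentum magnitudes (p = h/λ = E/c):
λ₀ = hc/E₀ = 8.5271 pm → p₀ = h/λ₀ = 7.7706e-23 kg·m/s
Δλ = λ_C(1 − cos 152°) = 4.5686 pm
λ' = 13.0957 pm → p' = h/λ' = 5.0597e-23 kg·m/s

The scattered photon makes angle θ = 152° with the incident direction, so by the law of cosines:
|p⃗_e|² = p₀² + p'² − 2p₀p'cos θ
|p⃗_e|² = (7.7706e-23)² + (5.0597e-23)² − 2·7.7706e-23·5.0597e-23·cos(152°)
|p⃗_e| = 1.2466e-22 kg·m/s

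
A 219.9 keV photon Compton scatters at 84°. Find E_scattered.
158.7323 keV

First convert energy to wavelength:
λ = hc/E, with hc ≈ 1239.842 keV·pm (i.e. 1239.842 eV·nm)

For E = 219.9 keV = 219900 eV:
λ = 1239.842 keV·pm / 219.9 keV
λ = 5.6382 pm

Calculate the Compton shift:
Δλ = λ_C(1 - cos(84°)) = 2.4263 × 0.8955
Δλ = 2.1727 pm

Final wavelength:
λ' = 5.6382 + 2.1727 = 7.8109 pm

Final energy:
E' = hc/λ' = 1239.842 / 7.8109 = 158.7323 keV

(Intermediate values are shown rounded; full precision is carried through to the final answer.)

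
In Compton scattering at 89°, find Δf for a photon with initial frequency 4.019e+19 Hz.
9.734e+18 Hz (decrease)

Convert frequency to wavelength (c = 299792458 m/s):
λ₀ = c/f₀ = 299792458/4.019e+19 = 7.4593794e-12 m = 7.4594 pm

Calculate Compton shift:
Δλ = λ_C(1 - cos(89°)) = 2.3840 pm

Final wavelength:
λ' = λ₀ + Δλ = 7.4594 + 2.3840 = 9.8433 pm

Final frequency:
f' = c/λ' = 299792458/9.8433447e-12 = 3.0456361e+19 Hz

Frequency shift (decrease):
Δf = f₀ - f' = 4.019e+19 - 3.0456361e+19 = 9.734e+18 Hz

(Intermediate values are shown rounded; full precision is carried through to the final answer.)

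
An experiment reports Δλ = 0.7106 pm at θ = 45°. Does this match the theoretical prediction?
Yes, consistent

Calculate the expected shift for θ = 45°:

Δλ_expected = λ_C(1 - cos(45°))
Δλ_expected = 2.4263 × (1 - cos(45°))
Δλ_expected = 2.4263 × 0.2929
Δλ_expected = 0.7106 pm

Given shift: 0.7106 pm
Expected shift: 0.7106 pm
Difference: 0.0000 pm

The values match. This is consistent with Compton scattering at the stated angle.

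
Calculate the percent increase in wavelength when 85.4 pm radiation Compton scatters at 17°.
0.1241%

Calculate the Compton shift:
Δλ = λ_C(1 - cos(17°))
Δλ = 2.4263 × (1 - cos(17°))
Δλ = 2.4263 × 0.0437
Δλ = 0.1060 pm

Percentage change:
(Δλ/λ₀) × 100 = (0.1060/85.4) × 100
= 0.1241%

(Intermediate values are shown rounded; full precision is carried through to the final answer.)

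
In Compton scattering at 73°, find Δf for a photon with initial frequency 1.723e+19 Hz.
1.548e+18 Hz (decrease)

Convert frequency to wavelength (c = 299792458 m/s):
λ₀ = c/f₀ = 299792458/1.723e+19 = 1.7399446e-11 m = 17.3994 pm

Calculate Compton shift:
Δλ = λ_C(1 - cos(73°)) = 1.7169 pm

Final wavelength:
λ' = λ₀ + Δλ = 17.3994 + 1.7169 = 19.1164 pm

Final frequency:
f' = c/λ' = 299792458/1.9116372e-11 = 1.5682498e+19 Hz

Frequency shift (decrease):
Δf = f₀ - f' = 1.723e+19 - 1.5682498e+19 = 1.548e+18 Hz

(Intermediate values are shown rounded; full precision is carried through to the final answer.)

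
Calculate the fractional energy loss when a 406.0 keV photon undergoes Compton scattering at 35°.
0.1256 (or 12.56%)

Calculate initial and final photon energies:

Initial: E₀ = 406.0 keV → λ₀ = 3.0538 pm
Compton shift: Δλ = 0.4388 pm
Final wavelength: λ' = 3.4926 pm
Final energy: E' = 354.9920 keV

Fractional energy loss:
(E₀ - E')/E₀ = (406.0000 - 354.9920)/406.0000
= 51.0080/406.0000
= 0.1256
= 12.56%

(Intermediate values are shown rounded; full precision is carried through to the final answer.)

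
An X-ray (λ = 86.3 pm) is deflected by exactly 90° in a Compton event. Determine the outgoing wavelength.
88.7263 pm

Using the Compton formula: λ' = λ + λ_C(1 − cos θ)

For θ = 90°, cos θ = 0 (exact) = 0.0000, so:
1 − cos 90° = 1 − (0) = 1.0000

Δλ = λ_C × 1.0000 = 2.4263 × 1.0000 = 2.4263 pm

λ' = 86.3 + 2.4263 = 88.7263 pm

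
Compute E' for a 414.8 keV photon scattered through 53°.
313.4768 keV

First convert energy to wavelength:
λ = hc/E, with hc ≈ 1239.842 keV·pm (i.e. 1239.842 eV·nm)

For E = 414.8 keV = 414800 eV:
λ = 1239.842 keV·pm / 414.8 keV
λ = 2.9890 pm

Calculate the Compton shift:
Δλ = λ_C(1 - cos(53°)) = 2.4263 × 0.3982
Δλ = 0.9661 pm

Final wavelength:
λ' = 2.9890 + 0.9661 = 3.9551 pm

Final energy:
E' = hc/λ' = 1239.842 / 3.9551 = 313.4768 keV

(Intermediate values are shown rounded; full precision is carried through to the final answer.)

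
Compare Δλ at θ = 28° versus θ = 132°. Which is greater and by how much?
132° produces the larger shift by a factor of 14.260

Calculate both shifts using Δλ = λ_C(1 - cos θ):

For θ₁ = 28°:
Δλ₁ = 2.4263 × (1 - cos(28°))
Δλ₁ = 2.4263 × 0.1171
Δλ₁ = 0.2840 pm

For θ₂ = 132°:
Δλ₂ = 2.4263 × (1 - cos(132°))
Δλ₂ = 2.4263 × 1.6691
Δλ₂ = 4.0498 pm

The 132° angle produces the larger shift.
Ratio: 4.0498/0.2840 = 14.260

(Intermediate values are shown rounded; full precision is carried through to the final answer.)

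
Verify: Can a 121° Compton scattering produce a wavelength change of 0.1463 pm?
No, inconsistent

Calculate the expected shift for θ = 121°:

Δλ_expected = λ_C(1 - cos(121°))
Δλ_expected = 2.4263 × (1 - cos(121°))
Δλ_expected = 2.4263 × 1.5150
Δλ_expected = 3.6760 pm

Given shift: 0.1463 pm
Expected shift: 3.6760 pm
Difference: 3.5296 pm

The values do not match. The given shift corresponds to θ ≈ 20.0°, not 121°.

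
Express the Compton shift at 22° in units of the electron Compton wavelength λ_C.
0.0728 λ_C

The Compton shift formula is:
Δλ = λ_C(1 - cos θ)

Dividing both sides by λ_C:
Δλ/λ_C = 1 - cos θ

For θ = 22°:
Δλ/λ_C = 1 - cos(22°)
Δλ/λ_C = 1 - 0.9272
Δλ/λ_C = 0.0728

This means the shift is 0.0728 × λ_C = 0.1767 pm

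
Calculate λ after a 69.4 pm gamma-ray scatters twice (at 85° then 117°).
75.1427 pm

Apply Compton shift twice:

First scattering at θ₁ = 85°:
Δλ₁ = λ_C(1 - cos(85°))
Δλ₁ = 2.4263 × 0.9128
Δλ₁ = 2.2148 pm

After first scattering:
λ₁ = 69.4 + 2.2148 = 71.6148 pm

Second scattering at θ₂ = 117°:
Δλ₂ = λ_C(1 - cos(117°))
Δλ₂ = 2.4263 × 1.4540
Δλ₂ = 3.5278 pm

Final wavelength:
λ₂ = 71.6148 + 3.5278 = 75.1427 pm

Total shift: Δλ_total = 2.2148 + 3.5278 = 5.7427 pm

(Intermediate values are shown rounded; full precision is carried through to the final answer.)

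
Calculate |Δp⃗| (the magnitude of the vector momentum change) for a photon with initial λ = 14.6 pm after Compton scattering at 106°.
6.6323e-23 kg·m/s

Photon momentum magnitude is p = h/λ.

Initial momentum:
p₀ = h/λ = 6.6261e-34/1.4600e-11 = 4.5384e-23 kg·m/s

After scattering:
λ' = λ + Δλ = 14.6 + 3.0951 = 17.6951 pm
p' = h/λ' = 6.6261e-34/1.7695e-11 = 3.7446e-23 kg·m/s

Momentum is a vector; the scattered photon's direction makes angle θ = 106° with the incident direction. The magnitude of the vector change Δp⃗ = p⃗₀ − p⃗' is found from the law of cosines:
|Δp⃗|² = p₀² + p'² − 2p₀p'cos θ
|Δp⃗|² = (4.5384e-23)² + (3.7446e-23)² − 2·4.5384e-23·3.7446e-23·cos(106°)
|Δp⃗| = 6.6323e-23 kg·m/s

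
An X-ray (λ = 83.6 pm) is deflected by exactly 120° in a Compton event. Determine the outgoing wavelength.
87.2395 pm

Using the Compton formula: λ' = λ + λ_C(1 − cos θ)

For θ = 120°, cos θ = -1/2 (exact) = -0.5000, so:
1 − cos 120° = 1 − (-1/2) = 1.5000

Δλ = λ_C × 1.5000 = 2.4263 × 1.5000 = 3.6395 pm

λ' = 83.6 + 3.6395 = 87.2395 pm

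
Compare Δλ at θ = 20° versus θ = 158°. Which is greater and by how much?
158° produces the larger shift by a factor of 31.956

Calculate both shifts using Δλ = λ_C(1 - cos θ):

For θ₁ = 20°:
Δλ₁ = 2.4263 × (1 - cos(20°))
Δλ₁ = 2.4263 × 0.0603
Δλ₁ = 0.1463 pm

For θ₂ = 158°:
Δλ₂ = 2.4263 × (1 - cos(158°))
Δλ₂ = 2.4263 × 1.9272
Δλ₂ = 4.6759 pm

The 158° angle produces the larger shift.
Ratio: 4.6759/0.1463 = 31.956

(Intermediate values are shown rounded; full precision is carried through to the final answer.)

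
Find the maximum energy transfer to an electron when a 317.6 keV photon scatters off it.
176.0074 keV

Maximum energy transfer occurs at θ = 180° (backscattering).

Initial photon: E₀ = 317.6 keV → λ₀ = 3.9038 pm

Maximum Compton shift (at 180°):
Δλ_max = 2λ_C = 2 × 2.4263 = 4.8526 pm

Final wavelength:
λ' = 3.9038 + 4.8526 = 8.7564 pm

Minimum photon energy (maximum energy to electron):
E'_min = hc/λ' = 141.5926 keV

Maximum electron kinetic energy:
K_max = E₀ - E'_min = 317.6000 - 141.5926 = 176.0074 keV

(Intermediate values are shown rounded; full precision is carried through to the final answer.)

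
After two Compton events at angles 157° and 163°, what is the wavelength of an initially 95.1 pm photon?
104.5063 pm

Apply Compton shift twice:

First scattering at θ₁ = 157°:
Δλ₁ = λ_C(1 - cos(157°))
Δλ₁ = 2.4263 × 1.9205
Δλ₁ = 4.6597 pm

After first scattering:
λ₁ = 95.1 + 4.6597 = 99.7597 pm

Second scattering at θ₂ = 163°:
Δλ₂ = λ_C(1 - cos(163°))
Δλ₂ = 2.4263 × 1.9563
Δλ₂ = 4.7466 pm

Final wavelength:
λ₂ = 99.7597 + 4.7466 = 104.5063 pm

Total shift: Δλ_total = 4.6597 + 4.7466 = 9.4063 pm

(Intermediate values are shown rounded; full precision is carried through to the final answer.)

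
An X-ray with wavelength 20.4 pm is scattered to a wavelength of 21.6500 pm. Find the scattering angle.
61.00°

First find the wavelength shift:
Δλ = λ' - λ = 21.6500 - 20.4 = 1.2500 pm

Using Δλ = λ_C(1 - cos θ), with λ_C = h/(m_e·c) ≈ 2.42631024 pm:
cos θ = 1 - Δλ/λ_C
cos θ = 1 - 1.2500/2.42631024
cos θ = 0.484814

θ = arccos(0.484814)
θ = 61.00°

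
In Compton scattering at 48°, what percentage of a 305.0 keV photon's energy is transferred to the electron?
0.1649 (or 16.49%)

Calculate initial and final photon energies:

Initial: E₀ = 305.0 keV → λ₀ = 4.0651 pm
Compton shift: Δλ = 0.8028 pm
Final wavelength: λ' = 4.8678 pm
Final energy: E' = 254.7003 keV

Fractional energy loss:
(E₀ - E')/E₀ = (305.0000 - 254.7003)/305.0000
= 50.2997/305.0000
= 0.1649
= 16.49%

(Intermediate values are shown rounded; full precision is carried through to the final answer.)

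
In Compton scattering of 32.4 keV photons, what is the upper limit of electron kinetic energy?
3.6463 keV

Maximum energy transfer occurs at θ = 180° (backscattering).

Initial photon: E₀ = 32.4 keV → λ₀ = 38.2667 pm

Maximum Compton shift (at 180°):
Δλ_max = 2λ_C = 2 × 2.4263 = 4.8526 pm

Final wavelength:
λ' = 38.2667 + 4.8526 = 43.1193 pm

Minimum photon energy (maximum energy to electron):
E'_min = hc/λ' = 28.7537 keV

Maximum electron kinetic energy:
K_max = E₀ - E'_min = 32.4000 - 28.7537 = 3.6463 keV

(Intermediate values are shown rounded; full precision is carried through to the final answer.)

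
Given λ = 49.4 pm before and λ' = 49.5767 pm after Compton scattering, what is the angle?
22.00°

First find the wavelength shift:
Δλ = λ' - λ = 49.5767 - 49.4 = 0.1767 pm

Using Δλ = λ_C(1 - cos θ), with λ_C = h/(m_e·c) ≈ 2.42631024 pm:
cos θ = 1 - Δλ/λ_C
cos θ = 1 - 0.1767/2.42631024
cos θ = 0.927173

θ = arccos(0.927173)
θ = 22.00°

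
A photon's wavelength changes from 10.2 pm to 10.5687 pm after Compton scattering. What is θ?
32.00°

First find the wavelength shift:
Δλ = λ' - λ = 10.5687 - 10.2 = 0.3687 pm

Using Δλ = λ_C(1 - cos θ), with λ_C = h/(m_e·c) ≈ 2.42631024 pm:
cos θ = 1 - Δλ/λ_C
cos θ = 1 - 0.3687/2.42631024
cos θ = 0.848041

θ = arccos(0.848041)
θ = 32.00°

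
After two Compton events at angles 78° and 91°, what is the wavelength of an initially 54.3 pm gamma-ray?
58.6905 pm

Apply Compton shift twice:

First scattering at θ₁ = 78°:
Δλ₁ = λ_C(1 - cos(78°))
Δλ₁ = 2.4263 × 0.7921
Δλ₁ = 1.9219 pm

After first scattering:
λ₁ = 54.3 + 1.9219 = 56.2219 pm

Second scattering at θ₂ = 91°:
Δλ₂ = λ_C(1 - cos(91°))
Δλ₂ = 2.4263 × 1.0175
Δλ₂ = 2.4687 pm

Final wavelength:
λ₂ = 56.2219 + 2.4687 = 58.6905 pm

Total shift: Δλ_total = 1.9219 + 2.4687 = 4.3905 pm

(Intermediate values are shown rounded; full precision is carried through to the final answer.)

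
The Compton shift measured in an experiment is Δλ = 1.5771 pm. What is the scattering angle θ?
69.51°

From the Compton formula Δλ = λ_C(1 - cos θ), we can solve for θ:

cos θ = 1 - Δλ/λ_C

Given:
- Δλ = 1.5771 pm
- λ_C = h/(m_e·c) ≈ 2.42631024 pm

cos θ = 1 - 1.5771/2.42631024
cos θ = 1 - 0.649999
cos θ = 0.350001

θ = arccos(0.350001)
θ = 69.51°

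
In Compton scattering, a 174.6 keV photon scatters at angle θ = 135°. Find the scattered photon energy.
110.2767 keV

First convert energy to wavelength:
λ = hc/E, with hc ≈ 1239.842 keV·pm (i.e. 1239.842 eV·nm)

For E = 174.6 keV = 174600 eV:
λ = 1239.842 keV·pm / 174.6 keV
λ = 7.1010 pm

Calculate the Compton shift:
Δλ = λ_C(1 - cos(135°)) = 2.4263 × 1.7071
Δλ = 4.1420 pm

Final wavelength:
λ' = 7.1010 + 4.1420 = 11.2430 pm

Final energy:
E' = hc/λ' = 1239.842 / 11.2430 = 110.2767 keV

(Intermediate values are shown rounded; full precision is carried through to the final answer.)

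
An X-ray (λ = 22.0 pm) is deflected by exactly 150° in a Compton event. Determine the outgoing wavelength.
26.5276 pm

Using the Compton formula: λ' = λ + λ_C(1 − cos θ)

For θ = 150°, cos θ = -√3/2 (exact) ≈ -0.8660, so:
1 − cos 150° = 1 − (-√3/2) ≈ 1.8660

Δλ = λ_C × 1.8660 = 2.4263 × 1.8660 = 4.5276 pm

λ' = 22.0 + 4.5276 = 26.5276 pm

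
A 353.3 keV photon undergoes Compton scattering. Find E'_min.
148.2721 keV (at θ = 180°)

The scattered photon has minimum energy when its wavelength is maximum, i.e., when the Compton shift Δλ = λ_C(1 − cos θ) is maximum. This occurs at θ = 180° (backscattering), giving Δλ_max = 2λ_C = 4.8526 pm.

Initial wavelength: λ₀ = hc/E₀ = 3.5093 pm
Maximum final wavelength: λ'_max = λ₀ + 2λ_C = 3.5093 + 4.8526 = 8.3619 pm
Minimum final energy: E'_min = hc/λ'_max = 148.2721 keV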